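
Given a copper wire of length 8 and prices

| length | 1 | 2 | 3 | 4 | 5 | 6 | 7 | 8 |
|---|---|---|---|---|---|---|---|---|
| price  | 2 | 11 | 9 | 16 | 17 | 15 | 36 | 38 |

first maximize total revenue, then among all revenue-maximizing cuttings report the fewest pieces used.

4

Build r[k] bottom-up: r[k] = max over allowed piece i of (p[i] + r[k−i]).
r[1] = 2
r[2] = max(2+2, 11+0) = 11
r[3] = max(2+11, 11+2, 9+0) = 13
r[4] = max(2+13, 11+11, 9+2, 16+0) = 22
r[5] = max(2+22, 11+13, 9+11, 16+2, 17+0) = 24
r[6] = max(2+24, 11+22, 9+13, 16+11, 17+2, 15+0) = 33
r[7] = max(2+33, 11+24, 9+22, …, 15+2, 36+0) = 36
r[8] = max(2+36, 11+33, 9+24, …, 36+2, 38+0) = 44
Maximum revenue is €44.
Now minimize piece count subject to staying optimal: for each k, pieces[k] = 1 + min over i with p[i]+r[k−i]=r[k] of pieces[k−i].
pieces[5] = 3
pieces[6] = 3
pieces[7] = 1
pieces[8] = 4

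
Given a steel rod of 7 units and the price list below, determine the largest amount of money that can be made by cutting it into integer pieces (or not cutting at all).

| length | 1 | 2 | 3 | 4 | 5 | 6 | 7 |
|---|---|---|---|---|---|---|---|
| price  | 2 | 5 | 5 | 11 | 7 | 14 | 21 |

Consider every possible first cut. v[k] is the best of p[i]+v[k−i] over all sellable i≤k.
v[1] = 2
v[2] = 5
v[3] = 7  (first piece 1, then v[2]=5)
v[4] = 11
v[5] = 13  (first piece 1, then v[4]=11)
v[6] = 16  (first piece 2, then v[4]=11)
v[7] = 21
Best is to sell the whole 7-unit piece uncut for $21.

21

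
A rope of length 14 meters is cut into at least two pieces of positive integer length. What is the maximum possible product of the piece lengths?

Fill f[k] for k=2..14: at each k try every first piece i and multiply by the better of (k−i) uncut or f[k−i].
f[2] = 1·max(1,0) = 1·1 = 1
f[3] = 1·max(2,1) = 1·2 = 2
f[4] = 2·max(2,1) = 2·2 = 4
f[5] = 2·max(3,2) = 2·3 = 6
f[6] = 3·max(3,2) = 3·3 = 9
f[7] = 2·max(5,6) = 2·6 = 12
f[8] = 2·max(6,9) = 2·9 = 18
f[9] = 3·max(6,9) = 3·9 = 27
f[10] = 2·max(8,18) = 2·18 = 36
f[11] = 2·max(9,27) = 2·27 = 54
f[12] = 3·max(9,27) = 3·27 = 81
f[13] = 2·max(11,54) = 2·54 = 108
f[14] = 2·max(12,81) = 2·81 = 162
One optimal split: 3 + 3 + 3 + 3 + 2; product 3·3·3·3·2 = 162.

162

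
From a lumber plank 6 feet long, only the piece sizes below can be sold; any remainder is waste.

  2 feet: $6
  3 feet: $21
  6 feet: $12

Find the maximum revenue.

Let r[k] be the best obtainable value from length k. For each k, try every first piece i and keep the best of price[i] + r[k−i].
r[1] = 0
r[2] = 6
r[3] = max(6+0, 21+0) = 21
r[4] = max(6+6, 21+0) = 21
r[5] = max(6+21, 21+6) = 27
r[6] = max(6+21, 21+21, 12+0) = 42
One optimal cutting: 3 + 3 → $42.

42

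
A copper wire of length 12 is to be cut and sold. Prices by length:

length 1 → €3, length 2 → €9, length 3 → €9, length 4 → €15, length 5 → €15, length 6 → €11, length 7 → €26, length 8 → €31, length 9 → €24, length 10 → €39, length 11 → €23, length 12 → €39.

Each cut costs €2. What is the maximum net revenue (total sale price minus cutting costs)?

Consider every possible first cut. net[k] is the best of p[i]+net[k−i] over all sellable i≤k, charging 2 whenever i<k.
net[1] = 3
net[2] = max(3+3-2, 9+0) = 9
net[3] = max(3+9-2, 9+3-2, 9+0) = 10
net[4] = max(3+10-2, 9+9-2, 9+3-2, 15+0) = 16
net[5] = max(3+16-2, 9+10-2, 9+9-2, 15+3-2, 15+0) = 17
net[6] = max(3+17-2, 9+16-2, 9+10-2, 15+9-2, 15+3-2, 11+0) = 23
net[7] = max(3+23-2, 9+17-2, 9+16-2, …, 11+3-2, 26+0) = 26
net[8] = max(3+26-2, 9+23-2, 9+17-2, …, 26+3-2, 31+0) = 31
net[9] = max(3+31-2, 9+26-2, 9+23-2, …, 31+3-2, 24+0) = 33
net[10] = max(3+33-2, 9+31-2, 9+26-2, …, 24+3-2, 39+0) = 39
net[11] = max(3+39-2, 9+33-2, 9+31-2, …, 39+3-2, 23+0) = 40
net[12] = max(3+40-2, 9+39-2, 9+33-2, …, 23+3-2, 39+0) = 46
One optimal plan: pieces 10 + 2 (1 cut) → €48 − €2 = €46.

46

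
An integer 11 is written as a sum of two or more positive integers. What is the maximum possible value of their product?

Fill P[k] for k=2..11: at each k try every first piece i and multiply by the better of (k−i) uncut or P[k−i].
P[2] = 1*max(1,0) = 1*1 = 1
P[3] = 1*max(2,1) = 1*2 = 2
P[4] = 2*max(2,1) = 2*2 = 4
P[5] = 2*max(3,2) = 2*3 = 6
P[6] = 3*max(3,2) = 3*3 = 9
P[7] = 2*max(5,6) = 2*6 = 12
P[8] = 2*max(6,9) = 2*9 = 18
P[9] = 3*max(6,9) = 3*9 = 27
P[10] = 2*max(8,18) = 2*18 = 36
P[11] = 2*max(9,27) = 2*27 = 54
One optimal split: 3 + 3 + 3 + 2; product 3*3*3*2 = 54.

54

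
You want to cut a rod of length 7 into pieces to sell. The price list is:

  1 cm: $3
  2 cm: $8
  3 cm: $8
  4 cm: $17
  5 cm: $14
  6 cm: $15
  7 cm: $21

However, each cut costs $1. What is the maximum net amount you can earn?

Build v[k] bottom-up: v[k] = max over allowed piece i of (p[i] + v[k−i]) − 1 per cut.
v[1] = 3
v[2] = max(3+3-1, 8+0) = 8
v[3] = max(3+8-1, 8+3-1, 8+0) = 10
v[4] = max(3+10-1, 8+8-1, 8+3-1, 17+0) = 17
v[5] = max(3+17-1, 8+10-1, 8+8-1, 17+3-1, 14+0) = 19
v[6] = max(3+19-1, 8+17-1, 8+10-1, 17+8-1, 14+3-1, 15+0) = 24
v[7] = max(3+24-1, 8+19-1, 8+17-1, …, 15+3-1, 21+0) = 26
One optimal plan: pieces 4 + 2 + 1 (2 cuts) → $28 − $2 = $26.

26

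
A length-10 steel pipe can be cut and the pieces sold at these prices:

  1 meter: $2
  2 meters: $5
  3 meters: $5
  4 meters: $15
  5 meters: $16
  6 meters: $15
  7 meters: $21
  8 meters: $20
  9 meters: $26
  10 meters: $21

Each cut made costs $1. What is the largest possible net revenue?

33

Consider every possible first cut. v[k] is the best of p[i]+v[k−i] over all sellable i≤k, charging 1 whenever i<k.
v[1] = 2
v[2] = max(2+2-1, 5+0) = 5
v[3] = max(2+5-1, 5+2-1, 5+0) = 6
v[4] = max(2+6-1, 5+5-1, 5+2-1, 15+0) = 15
v[5] = max(2+15-1, 5+6-1, 5+5-1, 15+2-1, 16+0) = 16
v[6] = max(2+16-1, 5+15-1, 5+6-1, 15+5-1, 16+2-1, 15+0) = 19
v[7] = max(2+19-1, 5+16-1, 5+15-1, …, 15+2-1, 21+0) = 21
v[8] = max(2+21-1, 5+19-1, 5+16-1, …, 21+2-1, 20+0) = 29
v[9] = max(2+29-1, 5+21-1, 5+19-1, …, 20+2-1, 26+0) = 30
v[10] = max(2+30-1, 5+29-1, 5+21-1, …, 26+2-1, 21+0) = 33
One optimal plan: pieces 4 + 4 + 2 (2 cuts) → $35 − $2 = $33.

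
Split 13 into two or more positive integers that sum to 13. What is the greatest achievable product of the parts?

Fill g[k] for k=2..13: at each k try every first piece i and multiply by the better of (k−i) uncut or g[k−i].
Small cases: g[2]=1, g[3]=2, g[4]=4, g[5]=6, g[6]=9.
g[7] = max(1*9, 2*6, 3*4, 4*3, 5*2, 6*1) = 12
g[8] = max(1*12, 2*9, 3*6, …, 6*2, 7*1) = 18
g[9] = max(1*18, 2*12, 3*9, …, 7*2, 8*1) = 27
g[10] = max(1*27, 2*18, 3*12, …, 8*2, 9*1) = 36
g[11] = max(1*36, 2*27, 3*18, …, 9*2, 10*1) = 54
g[12] = max(1*54, 2*36, 3*27, …, 10*2, 11*1) = 81
g[13] = max(1*81, 2*54, 3*36, …, 11*2, 12*1) = 108
One optimal split: 3 + 3 + 3 + 2 + 2; product 3*3*3*2*2 = 108.

108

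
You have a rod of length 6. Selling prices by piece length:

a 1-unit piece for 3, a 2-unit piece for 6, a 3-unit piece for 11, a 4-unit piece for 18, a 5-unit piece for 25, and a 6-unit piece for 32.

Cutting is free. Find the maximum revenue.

32

Let best[k] be the best obtainable value from length k. For each k, try every first piece i and keep the best of price[i] + best[k−i].
best[1] = 3
best[2] = max(3+3, 6+0) = 6
best[3] = max(3+6, 6+3, 11+0) = 11
best[4] = max(3+11, 6+6, 11+3, 18+0) = 18
best[5] = max(3+18, 6+11, 11+6, 18+3, 25+0) = 25
best[6] = max(3+25, 6+18, 11+11, 18+6, 25+3, 32+0) = 32
Best is to sell the whole 6-unit piece uncut for 32.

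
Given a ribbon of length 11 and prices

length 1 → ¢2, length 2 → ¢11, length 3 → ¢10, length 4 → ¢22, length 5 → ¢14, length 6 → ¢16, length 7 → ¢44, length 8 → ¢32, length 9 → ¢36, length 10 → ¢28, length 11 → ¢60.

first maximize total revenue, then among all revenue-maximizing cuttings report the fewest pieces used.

2

Build r[k] bottom-up: r[k] = max over allowed piece i of (p[i] + r[k−i]).
r[1] = 2
r[2] = 11
r[3] = 13  (first piece 1, then r[2]=11)
r[4] = 22  (first piece 2, then r[2]=11)
r[5] = 24  (first piece 1, then r[4]=22)
r[6] = 33  (first piece 2, then r[4]=22)
r[7] = 44
r[8] = 46  (first piece 1, then r[7]=44)
r[9] = 55  (first piece 2, then r[7]=44)
r[10] = 57  (first piece 1, then r[9]=55)
r[11] = 66  (first piece 2, then r[9]=55)
Maximum revenue is ¢66.
Now minimize piece count subject to staying optimal: for each k, pieces[k] = 1 + min over i with p[i]+r[k−i]=r[k] of pieces[k−i].
pieces[8] = 2
pieces[9] = 2
pieces[10] = 3
pieces[11] = 2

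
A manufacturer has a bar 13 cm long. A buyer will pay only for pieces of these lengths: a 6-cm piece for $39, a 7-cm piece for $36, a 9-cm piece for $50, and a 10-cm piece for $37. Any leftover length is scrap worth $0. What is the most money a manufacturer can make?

Let r[k] be the best obtainable value from length k. For each k, try every first piece i and keep the best of price[i] + r[k−i].
r[1] = 0
r[2] = 0
r[3] = 0
r[4] = 0
r[5] = 0
r[6] = 39
r[7] = max(39+0, 36+0) = 39
r[8] = max(39+0, 36+0) = 39
r[9] = max(39+0, 36+0, 50+0) = 50
r[10] = max(39+0, 36+0, 50+0, 37+0) = 50
r[11] = max(39+0, 36+0, 50+0, 37+0) = 50
r[12] = max(39+39, 36+0, 50+0, 37+0) = 78
r[13] = max(39+39, 36+39, 50+0, 37+0) = 78
One optimal cutting: pieces 6 + 6 with 1 cm of scrap → $78.

78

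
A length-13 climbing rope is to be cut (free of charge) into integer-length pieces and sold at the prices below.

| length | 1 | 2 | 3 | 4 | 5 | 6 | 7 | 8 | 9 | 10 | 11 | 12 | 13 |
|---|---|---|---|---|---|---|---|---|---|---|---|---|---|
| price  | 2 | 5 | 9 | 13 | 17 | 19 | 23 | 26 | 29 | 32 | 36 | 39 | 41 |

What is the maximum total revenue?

43

Let v[k] be the best obtainable value from length k. For each k, try every first piece i and keep the best of price[i] + v[k−i].
v[1] = 2
v[2] = 5
v[3] = 9
v[4] = 13
v[5] = 17
v[6] = 19  (first piece 1, then v[5]=17)
v[7] = 23
v[8] = 26  (first piece 3, then v[5]=17)
v[9] = 30  (first piece 4, then v[5]=17)
v[10] = 34  (first piece 5, then v[5]=17)
v[11] = 36  (first piece 1, then v[10]=34)
v[12] = 40  (first piece 5, then v[7]=23)
v[13] = 43  (first piece 3, then v[10]=34)
One optimal cutting: 5 + 5 + 3 → €17 + €17 + €9 = €43.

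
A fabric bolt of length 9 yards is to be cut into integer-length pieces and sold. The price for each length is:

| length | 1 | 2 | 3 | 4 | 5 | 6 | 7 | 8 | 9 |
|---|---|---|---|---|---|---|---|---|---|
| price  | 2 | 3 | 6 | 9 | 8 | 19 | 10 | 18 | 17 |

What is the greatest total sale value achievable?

Build v[k] bottom-up: v[k] = max over allowed piece i of (p[i] + v[k−i]).
v[1] = 2
v[2] = 4  (first piece 1, then v[1]=2)
v[3] = 6  (first piece 1, then v[2]=4)
v[4] = 9
v[5] = 11  (first piece 1, then v[4]=9)
v[6] = 19
v[7] = 21  (first piece 1, then v[6]=19)
v[8] = 23  (first piece 1, then v[7]=21)
v[9] = 25  (first piece 1, then v[8]=23)
One optimal cutting: 6 + 1 + 1 + 1 → $19 + $2 + $2 + $2 = $25.

25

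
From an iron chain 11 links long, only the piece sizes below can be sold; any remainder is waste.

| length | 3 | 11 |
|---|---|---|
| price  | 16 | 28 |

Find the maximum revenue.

48

Build f[k] bottom-up: f[k] = max over allowed piece i of (p[i] + f[k−i]).
f[1] = 0
f[2] = 0
f[3] = 16
f[4] = 16
f[5] = 16
f[6] = 32  (first piece 3, then f[3]=16)
f[7] = 32
f[8] = 32
f[9] = 48  (first piece 3, then f[6]=32)
f[10] = 48
f[11] = 48
One optimal cutting: pieces 3 + 3 + 3 with 2 links of scrap → $48.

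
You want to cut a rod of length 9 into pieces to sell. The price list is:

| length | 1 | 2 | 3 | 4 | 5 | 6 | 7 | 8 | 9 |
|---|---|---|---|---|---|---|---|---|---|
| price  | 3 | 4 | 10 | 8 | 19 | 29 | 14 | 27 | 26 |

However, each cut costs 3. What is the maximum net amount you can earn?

Build v[k] bottom-up: v[k] = max over allowed piece i of (p[i] + v[k−i]) − 3 per cut.
v[1] = 3
v[2] = 4
v[3] = 10
v[4] = 10  (first piece 1, then v[3]=10)
v[5] = 19
v[6] = 29
v[7] = 29  (first piece 1, then v[6]=29)
v[8] = 30  (first piece 2, then v[6]=29)
v[9] = 36  (first piece 3, then v[6]=29)
One optimal plan: pieces 6 + 3 (1 cut) → 39 − 3 = 36.

36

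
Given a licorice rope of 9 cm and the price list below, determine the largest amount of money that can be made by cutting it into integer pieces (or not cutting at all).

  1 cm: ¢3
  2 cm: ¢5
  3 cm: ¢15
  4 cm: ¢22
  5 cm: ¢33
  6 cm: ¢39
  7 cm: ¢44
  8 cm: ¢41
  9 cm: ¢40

55

Let v[k] be the best obtainable value from length k. For each k, try every first piece i and keep the best of price[i] + v[k−i].
v[1] = 3
v[2] = max(3+3, 5+0) = 6
v[3] = max(3+6, 5+3, 15+0) = 15
v[4] = max(3+15, 5+6, 15+3, 22+0) = 22
v[5] = max(3+22, 5+15, 15+6, 22+3, 33+0) = 33
v[6] = max(3+33, 5+22, 15+15, 22+6, 33+3, 39+0) = 39
v[7] = max(3+39, 5+33, 15+22, …, 39+3, 44+0) = 44
v[8] = max(3+44, 5+39, 15+33, …, 44+3, 41+0) = 48
v[9] = max(3+48, 5+44, 15+39, …, 41+3, 40+0) = 55
One optimal cutting: 5 + 4 → ¢33 + ¢22 = ¢55.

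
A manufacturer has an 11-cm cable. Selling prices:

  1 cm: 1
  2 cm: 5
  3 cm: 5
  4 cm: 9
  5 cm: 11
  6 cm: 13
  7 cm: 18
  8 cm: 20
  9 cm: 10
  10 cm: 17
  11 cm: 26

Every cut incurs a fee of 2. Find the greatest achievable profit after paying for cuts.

26

Let net[k] be the best obtainable value from length k. For each k, try every first piece i and keep the best of price[i] + net[k−i] minus the 2 cut fee when i<k.
net[1] = 1
net[2] = 5
net[3] = 5
net[4] = 9
net[5] = 11
net[6] = 13
net[7] = 18
net[8] = 20
net[9] = 21  (first piece 2, then net[7]=18)
net[10] = 23  (first piece 2, then net[8]=20)
net[11] = 26
Best is to make no cuts and sell whole for 26.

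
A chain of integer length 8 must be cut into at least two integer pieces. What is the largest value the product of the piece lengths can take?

Fill m[k] for k=2..8: at each k try every first piece i and multiply by the better of (k−i) uncut or m[k−i].
m[2] = 1*max(1,0) = 1*1 = 1
m[3] = 1*max(2,1) = 1*2 = 2
m[4] = 2*max(2,1) = 2*2 = 4
m[5] = 2*max(3,2) = 2*3 = 6
m[6] = 3*max(3,2) = 3*3 = 9
m[7] = 2*max(5,6) = 2*6 = 12
m[8] = 2*max(6,9) = 2*9 = 18
One optimal split: 3 + 3 + 2; product 3*3*2 = 18.

18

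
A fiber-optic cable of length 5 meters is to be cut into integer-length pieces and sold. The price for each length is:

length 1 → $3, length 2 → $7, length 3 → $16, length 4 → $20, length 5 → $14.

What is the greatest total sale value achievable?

Consider every possible first cut. v[k] is the best of p[i]+v[k−i] over all sellable i≤k.
v[1] = 3
v[2] = max(3+3, 7+0) = 7
v[3] = max(3+7, 7+3, 16+0) = 16
v[4] = max(3+16, 7+7, 16+3, 20+0) = 20
v[5] = max(3+20, 7+16, 16+7, 20+3, 14+0) = 23
One optimal cutting: 4 + 1 → $20 + $3 = $23.

23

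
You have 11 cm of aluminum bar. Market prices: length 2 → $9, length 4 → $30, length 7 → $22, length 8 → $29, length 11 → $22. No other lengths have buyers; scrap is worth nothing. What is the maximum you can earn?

69

Consider every possible first cut. r[k] is the best of p[i]+r[k−i] over all sellable i≤k.
r[1] = 0
r[2] = 9
r[3] = 9
r[4] = max(9+9, 30+0) = 30
r[5] = max(9+9, 30+0) = 30
r[6] = max(9+30, 30+9) = 39
r[7] = max(9+30, 30+9, 22+0) = 39
r[8] = max(9+39, 30+30, 22+0, 29+0) = 60
r[9] = max(9+39, 30+30, 22+9, 29+0) = 60
r[10] = max(9+60, 30+39, 22+9, 29+9) = 69
r[11] = max(9+60, 30+39, 22+30, 29+9, 22+0) = 69
One optimal cutting: pieces 4 + 4 + 2 with 1 cm of scrap → $69.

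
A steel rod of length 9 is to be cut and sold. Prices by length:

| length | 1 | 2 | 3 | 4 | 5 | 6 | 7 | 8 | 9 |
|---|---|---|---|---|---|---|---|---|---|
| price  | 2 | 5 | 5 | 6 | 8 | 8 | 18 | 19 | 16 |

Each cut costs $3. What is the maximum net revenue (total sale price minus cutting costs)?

Build v[k] bottom-up: v[k] = max over allowed piece i of (p[i] + v[k−i]) − 3 per cut.
v[1] = 2
v[2] = max(2+2-3, 5+0) = 5
v[3] = max(2+5-3, 5+2-3, 5+0) = 5
v[4] = max(2+5-3, 5+5-3, 5+2-3, 6+0) = 7
v[5] = max(2+7-3, 5+5-3, 5+5-3, 6+2-3, 8+0) = 8
v[6] = max(2+8-3, 5+7-3, 5+5-3, 6+5-3, 8+2-3, 8+0) = 9
v[7] = max(2+9-3, 5+8-3, 5+7-3, …, 8+2-3, 18+0) = 18
v[8] = max(2+18-3, 5+9-3, 5+8-3, …, 18+2-3, 19+0) = 19
v[9] = max(2+19-3, 5+18-3, 5+9-3, …, 19+2-3, 16+0) = 20
One optimal plan: pieces 7 + 2 (1 cut) → $23 − $3 = $20.

20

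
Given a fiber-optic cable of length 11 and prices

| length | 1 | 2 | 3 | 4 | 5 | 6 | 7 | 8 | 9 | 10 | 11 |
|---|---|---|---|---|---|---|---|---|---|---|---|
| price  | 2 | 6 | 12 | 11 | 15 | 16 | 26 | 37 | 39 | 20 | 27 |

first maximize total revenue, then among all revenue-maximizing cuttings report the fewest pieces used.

Build r[k] bottom-up: r[k] = max over allowed piece i of (p[i] + r[k−i]).
r[1] = 2
r[2] = max(2+2, 6+0) = 6
r[3] = max(2+6, 6+2, 12+0) = 12
r[4] = max(2+12, 6+6, 12+2, 11+0) = 14
r[5] = max(2+14, 6+12, 12+6, 11+2, 15+0) = 18
r[6] = max(2+18, 6+14, 12+12, 11+6, 15+2, 16+0) = 24
r[7] = max(2+24, 6+18, 12+14, …, 16+2, 26+0) = 26
r[8] = max(2+26, 6+24, 12+18, …, 26+2, 37+0) = 37
r[9] = max(2+37, 6+26, 12+24, …, 37+2, 39+0) = 39
r[10] = max(2+39, 6+37, 12+26, …, 39+2, 20+0) = 43
r[11] = max(2+43, 6+39, 12+37, …, 20+2, 27+0) = 49
Maximum revenue is $49.
Now minimize piece count subject to staying optimal: for each k, pieces[k] = 1 + min over i with p[i]+r[k−i]=r[k] of pieces[k−i].
pieces[8] = 1
pieces[9] = 1
pieces[10] = 2
pieces[11] = 2

2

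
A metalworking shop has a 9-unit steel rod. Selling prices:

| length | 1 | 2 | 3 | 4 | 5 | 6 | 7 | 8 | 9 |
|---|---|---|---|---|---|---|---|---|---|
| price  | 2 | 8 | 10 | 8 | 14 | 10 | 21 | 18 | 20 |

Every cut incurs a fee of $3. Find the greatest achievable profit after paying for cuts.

26

Build v[k] bottom-up: v[k] = max over allowed piece i of (p[i] + v[k−i]) − 3 per cut.
v[1] = 2
v[2] = 8
v[3] = 10
v[4] = 13  (first piece 2, then v[2]=8)
v[5] = 15  (first piece 2, then v[3]=10)
v[6] = 18  (first piece 2, then v[4]=13)
v[7] = 21
v[8] = 23  (first piece 2, then v[6]=18)
v[9] = 26  (first piece 2, then v[7]=21)
One optimal plan: pieces 7 + 2 (1 cut) → $29 − $3 = $26.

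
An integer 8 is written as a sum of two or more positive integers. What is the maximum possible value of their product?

Let g[k] be the best product for length k (with at least one cut). For each first piece i, the rest contributes max(k−i, g[k−i]).
g[2] = 1·max(1,0) = 1·1 = 1
g[3] = 1·max(2,1) = 1·2 = 2
g[4] = 2·max(2,1) = 2·2 = 4
g[5] = 2·max(3,2) = 2·3 = 6
g[6] = 3·max(3,2) = 3·3 = 9
g[7] = 2·max(5,6) = 2·6 = 12
g[8] = 2·max(6,9) = 2·9 = 18
One optimal split: 3 + 3 + 2; product 3·3·2 = 18.

18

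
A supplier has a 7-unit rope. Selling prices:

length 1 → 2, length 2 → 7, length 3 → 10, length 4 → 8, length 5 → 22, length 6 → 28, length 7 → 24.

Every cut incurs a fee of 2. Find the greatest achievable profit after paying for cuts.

Build net[k] bottom-up: net[k] = max over allowed piece i of (p[i] + net[k−i]) − 2 per cut.
net[1] = 2
net[2] = max(2+2-2, 7+0) = 7
net[3] = max(2+7-2, 7+2-2, 10+0) = 10
net[4] = max(2+10-2, 7+7-2, 10+2-2, 8+0) = 12
net[5] = max(2+12-2, 7+10-2, 10+7-2, 8+2-2, 22+0) = 22
net[6] = max(2+22-2, 7+12-2, 10+10-2, 8+7-2, 22+2-2, 28+0) = 28
net[7] = max(2+28-2, 7+22-2, 10+12-2, …, 28+2-2, 24+0) = 28
One optimal plan: pieces 6 + 1 (1 cut) → 30 − 2 = 28.

28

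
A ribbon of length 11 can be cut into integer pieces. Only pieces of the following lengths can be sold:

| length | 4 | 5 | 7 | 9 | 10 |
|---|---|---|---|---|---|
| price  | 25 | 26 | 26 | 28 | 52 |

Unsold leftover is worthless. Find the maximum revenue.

Let f[k] be the best obtainable value from length k. For each k, try every first piece i and keep the best of price[i] + f[k−i].
f[1] = 0
f[2] = 0
f[3] = 0
f[4] = 25
f[5] = 26
f[6] = 26
f[7] = 26
f[8] = 50  (first piece 4, then f[4]=25)
f[9] = 51  (first piece 4, then f[5]=26)
f[10] = 52  (first piece 5, then f[5]=26)
f[11] = 52
One optimal cutting: pieces 5 + 5 with 1 inch of scrap → ¢52.

52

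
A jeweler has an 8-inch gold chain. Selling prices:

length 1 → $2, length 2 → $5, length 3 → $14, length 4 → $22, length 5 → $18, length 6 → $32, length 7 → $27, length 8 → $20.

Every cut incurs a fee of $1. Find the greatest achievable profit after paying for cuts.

43

Build net[k] bottom-up: net[k] = max over allowed piece i of (p[i] + net[k−i]) − 1 per cut.
net[1] = 2
net[2] = max(2+2-1, 5+0) = 5
net[3] = max(2+5-1, 5+2-1, 14+0) = 14
net[4] = max(2+14-1, 5+5-1, 14+2-1, 22+0) = 22
net[5] = max(2+22-1, 5+14-1, 14+5-1, 22+2-1, 18+0) = 23
net[6] = max(2+23-1, 5+22-1, 14+14-1, 22+5-1, 18+2-1, 32+0) = 32
net[7] = max(2+32-1, 5+23-1, 14+22-1, …, 32+2-1, 27+0) = 35
net[8] = max(2+35-1, 5+32-1, 14+23-1, …, 27+2-1, 20+0) = 43
One optimal plan: pieces 4 + 4 (1 cut) → $44 − $1 = $43.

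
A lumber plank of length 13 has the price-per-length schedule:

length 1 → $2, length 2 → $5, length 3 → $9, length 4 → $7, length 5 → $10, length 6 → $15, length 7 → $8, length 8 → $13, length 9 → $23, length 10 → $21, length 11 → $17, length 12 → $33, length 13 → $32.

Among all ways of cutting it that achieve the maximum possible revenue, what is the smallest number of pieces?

5

Build r[k] bottom-up: r[k] = max over allowed piece i of (p[i] + r[k−i]).
r[1] = 2
r[2] = max(2+2, 5+0) = 5
r[3] = max(2+5, 5+2, 9+0) = 9
r[4] = max(2+9, 5+5, 9+2, 7+0) = 11
r[5] = max(2+11, 5+9, 9+5, 7+2, 10+0) = 14
r[6] = max(2+14, 5+11, 9+9, 7+5, 10+2, 15+0) = 18
r[7] = max(2+18, 5+14, 9+11, …, 15+2, 8+0) = 20
r[8] = max(2+20, 5+18, 9+14, …, 8+2, 13+0) = 23
r[9] = max(2+23, 5+20, 9+18, …, 13+2, 23+0) = 27
r[10] = max(2+27, 5+23, 9+20, …, 23+2, 21+0) = 29
r[11] = max(2+29, 5+27, 9+23, …, 21+2, 17+0) = 32
r[12] = max(2+32, 5+29, 9+27, …, 17+2, 33+0) = 36
r[13] = max(2+36, 5+32, 9+29, …, 33+2, 32+0) = 38
Maximum revenue is $38.
Now minimize piece count subject to staying optimal: for each k, pieces[k] = 1 + min over i with p[i]+r[k−i]=r[k] of pieces[k−i].
pieces[10] = 4
pieces[11] = 4
pieces[12] = 4
pieces[13] = 5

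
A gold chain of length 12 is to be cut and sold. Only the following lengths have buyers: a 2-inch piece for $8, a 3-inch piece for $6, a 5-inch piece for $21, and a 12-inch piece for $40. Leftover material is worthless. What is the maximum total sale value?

50

Consider every possible first cut. best[k] is the best of p[i]+best[k−i] over all sellable i≤k.
best[1] = 0
best[2] = 8
best[3] = 8
best[4] = 16  (first piece 2, then best[2]=8)
best[5] = 21
best[6] = 24  (first piece 2, then best[4]=16)
best[7] = 29  (first piece 2, then best[5]=21)
best[8] = 32  (first piece 2, then best[6]=24)
best[9] = 37  (first piece 2, then best[7]=29)
best[10] = 42  (first piece 5, then best[5]=21)
best[11] = 45  (first piece 2, then best[9]=37)
best[12] = 50  (first piece 2, then best[10]=42)
One optimal cutting: 5 + 5 + 2 → $50.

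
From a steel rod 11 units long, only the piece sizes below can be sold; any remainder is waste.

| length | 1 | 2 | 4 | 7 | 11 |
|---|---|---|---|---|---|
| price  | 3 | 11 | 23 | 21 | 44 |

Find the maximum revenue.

60

Consider every possible first cut. r[k] is the best of p[i]+r[k−i] over all sellable i≤k.
r[1] = 3
r[2] = 11
r[3] = 14  (first piece 1, then r[2]=11)
r[4] = 23
r[5] = 26  (first piece 1, then r[4]=23)
r[6] = 34  (first piece 2, then r[4]=23)
r[7] = 37  (first piece 1, then r[6]=34)
r[8] = 46  (first piece 4, then r[4]=23)
r[9] = 49  (first piece 1, then r[8]=46)
r[10] = 57  (first piece 2, then r[8]=46)
r[11] = 60  (first piece 1, then r[10]=57)
One optimal cutting: 4 + 4 + 2 + 1 → $60.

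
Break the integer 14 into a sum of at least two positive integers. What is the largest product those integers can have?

Fill f[k] for k=2..14: at each k try every first piece i and multiply by the better of (k−i) uncut or f[k−i].
f[2] = 1*max(1,0) = 1*1 = 1
f[3] = 1*max(2,1) = 1*2 = 2
f[4] = 2*max(2,1) = 2*2 = 4
f[5] = 2*max(3,2) = 2*3 = 6
f[6] = 3*max(3,2) = 3*3 = 9
f[7] = 2*max(5,6) = 2*6 = 12
f[8] = 2*max(6,9) = 2*9 = 18
f[9] = 3*max(6,9) = 3*9 = 27
f[10] = 2*max(8,18) = 2*18 = 36
f[11] = 2*max(9,27) = 2*27 = 54
f[12] = 3*max(9,27) = 3*27 = 81
f[13] = 2*max(11,54) = 2*54 = 108
f[14] = 2*max(12,81) = 2*81 = 162
One optimal split: 3 + 3 + 3 + 3 + 2; product 3*3*3*3*2 = 162.

162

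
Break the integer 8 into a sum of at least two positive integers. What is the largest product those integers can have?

Fill m[k] for k=2..8: at each k try every first piece i and multiply by the better of (k−i) uncut or m[k−i].
m[2] = 1×max(1,0) = 1×1 = 1
m[3] = max(1×2, 2×1) = 2
m[4] = max(1×3, 2×2, 3×1) = 4
m[5] = max(1×4, 2×3, 3×2, 4×1) = 6
m[6] = max(1×6, 2×4, 3×3, 4×2, 5×1) = 9
m[7] = max(1×9, 2×6, 3×4, 4×3, 5×2, 6×1) = 12
m[8] = max(1×12, 2×9, 3×6, …, 6×2, 7×1) = 18
One optimal split: 3 + 3 + 2; product 3×3×2 = 18.

18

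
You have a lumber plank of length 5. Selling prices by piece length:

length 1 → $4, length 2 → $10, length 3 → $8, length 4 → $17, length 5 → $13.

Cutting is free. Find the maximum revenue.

24

Build best[k] bottom-up: best[k] = max over allowed piece i of (p[i] + best[k−i]).
best[1] = 4
best[2] = 10
best[3] = 14  (first piece 1, then best[2]=10)
best[4] = 20  (first piece 2, then best[2]=10)
best[5] = 24  (first piece 1, then best[4]=20)
One optimal cutting: 2 + 2 + 1 → $10 + $10 + $4 = $24.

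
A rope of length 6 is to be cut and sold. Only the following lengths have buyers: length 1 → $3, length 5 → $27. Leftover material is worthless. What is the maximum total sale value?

Build best[k] bottom-up: best[k] = max over allowed piece i of (p[i] + best[k−i]).
best[1] = 3
best[2] = 6  (first piece 1, then best[1]=3)
best[3] = 9  (first piece 1, then best[2]=6)
best[4] = 12  (first piece 1, then best[3]=9)
best[5] = 27
best[6] = 30  (first piece 1, then best[5]=27)
One optimal cutting: 5 + 1 → $30.

30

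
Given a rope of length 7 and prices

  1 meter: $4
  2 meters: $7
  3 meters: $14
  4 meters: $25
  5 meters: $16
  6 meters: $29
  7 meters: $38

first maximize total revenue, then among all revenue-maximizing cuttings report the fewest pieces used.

Let r[k] be the best obtainable value from length k. For each k, try every first piece i and keep the best of price[i] + r[k−i].
r[1] = 4
r[2] = max(4+4, 7+0) = 8
r[3] = max(4+8, 7+4, 14+0) = 14
r[4] = max(4+14, 7+8, 14+4, 25+0) = 25
r[5] = max(4+25, 7+14, 14+8, 25+4, 16+0) = 29
r[6] = max(4+29, 7+25, 14+14, 25+8, 16+4, 29+0) = 33
r[7] = max(4+33, 7+29, 14+25, …, 29+4, 38+0) = 39
Maximum revenue is $39.
Now minimize piece count subject to staying optimal: for each k, pieces[k] = 1 + min over i with p[i]+r[k−i]=r[k] of pieces[k−i].
pieces[4] = 1
pieces[5] = 2
pieces[6] = 3
pieces[7] = 2

2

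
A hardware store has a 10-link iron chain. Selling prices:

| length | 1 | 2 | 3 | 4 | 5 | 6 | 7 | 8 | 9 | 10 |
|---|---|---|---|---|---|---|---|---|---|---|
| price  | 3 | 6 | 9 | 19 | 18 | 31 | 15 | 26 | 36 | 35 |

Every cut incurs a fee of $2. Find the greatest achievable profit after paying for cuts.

Let r[k] be the best obtainable value from length k. For each k, try every first piece i and keep the best of price[i] + r[k−i] minus the 2 cut fee when i<k.
r[1] = 3
r[2] = 6
r[3] = 9
r[4] = 19
r[5] = 20  (first piece 1, then r[4]=19)
r[6] = 31
r[7] = 32  (first piece 1, then r[6]=31)
r[8] = 36  (first piece 4, then r[4]=19)
r[9] = 38  (first piece 3, then r[6]=31)
r[10] = 48  (first piece 4, then r[6]=31)
One optimal plan: pieces 6 + 4 (1 cut) → $50 − $2 = $48.

48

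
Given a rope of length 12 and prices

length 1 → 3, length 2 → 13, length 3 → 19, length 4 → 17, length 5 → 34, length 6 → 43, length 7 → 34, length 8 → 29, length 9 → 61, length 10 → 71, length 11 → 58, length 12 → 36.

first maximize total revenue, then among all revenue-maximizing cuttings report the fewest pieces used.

2

Consider every possible first cut. r[k] is the best of p[i]+r[k−i] over all sellable i≤k.
r[1] = 3
r[2] = 13
r[3] = 19
r[4] = 26  (first piece 2, then r[2]=13)
r[5] = 34
r[6] = 43
r[7] = 47  (first piece 2, then r[5]=34)
r[8] = 56  (first piece 2, then r[6]=43)
r[9] = 62  (first piece 3, then r[6]=43)
r[10] = 71
r[11] = 77  (first piece 5, then r[6]=43)
r[12] = 86  (first piece 6, then r[6]=43)
Maximum revenue is 86.
Now minimize piece count subject to staying optimal: for each k, pieces[k] = 1 + min over i with p[i]+r[k−i]=r[k] of pieces[k−i].
pieces[9] = 2
pieces[10] = 1
pieces[11] = 2
pieces[12] = 2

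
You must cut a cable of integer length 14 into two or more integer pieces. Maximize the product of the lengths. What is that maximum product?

162

Let g[k] be the best product for length k (with at least one cut). For each first piece i, the rest contributes max(k−i, g[k−i]).
g[2] = 1*max(1,0) = 1*1 = 1
g[3] = max(1*2, 2*1) = 2
g[4] = max(1*3, 2*2, 3*1) = 4
g[5] = max(1*4, 2*3, 3*2, 4*1) = 6
g[6] = max(1*6, 2*4, 3*3, 4*2, 5*1) = 9
g[7] = max(1*9, 2*6, 3*4, 4*3, 5*2, 6*1) = 12
g[8] = max(1*12, 2*9, 3*6, …, 6*2, 7*1) = 18
g[9] = max(1*18, 2*12, 3*9, …, 7*2, 8*1) = 27
g[10] = max(1*27, 2*18, 3*12, …, 8*2, 9*1) = 36
g[11] = max(1*36, 2*27, 3*18, …, 9*2, 10*1) = 54
g[12] = max(1*54, 2*36, 3*27, …, 10*2, 11*1) = 81
g[13] = max(1*81, 2*54, 3*36, …, 11*2, 12*1) = 108
g[14] = max(1*108, 2*81, 3*54, …, 12*2, 13*1) = 162
One optimal split: 3 + 3 + 3 + 3 + 2; product 3*3*3*3*2 = 162.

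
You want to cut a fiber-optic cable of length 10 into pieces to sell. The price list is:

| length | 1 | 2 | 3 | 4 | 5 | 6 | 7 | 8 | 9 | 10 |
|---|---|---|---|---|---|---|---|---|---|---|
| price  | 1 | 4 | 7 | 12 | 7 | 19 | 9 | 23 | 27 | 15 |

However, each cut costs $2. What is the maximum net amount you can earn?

29

Build v[k] bottom-up: v[k] = max over allowed piece i of (p[i] + v[k−i]) − 2 per cut.
v[1] = 1
v[2] = 4
v[3] = 7
v[4] = 12
v[5] = 11  (first piece 1, then v[4]=12)
v[6] = 19
v[7] = 18  (first piece 1, then v[6]=19)
v[8] = 23
v[9] = 27
v[10] = 29  (first piece 4, then v[6]=19)
One optimal plan: pieces 6 + 4 (1 cut) → $31 − $2 = $29.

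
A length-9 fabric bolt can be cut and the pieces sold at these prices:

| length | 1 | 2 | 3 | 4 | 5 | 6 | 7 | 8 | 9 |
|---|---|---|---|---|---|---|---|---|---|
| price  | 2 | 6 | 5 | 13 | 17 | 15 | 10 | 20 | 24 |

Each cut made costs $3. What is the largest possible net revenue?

Let v[k] be the best obtainable value from length k. For each k, try every first piece i and keep the best of price[i] + v[k−i] minus the 3 cut fee when i<k.
v[1] = 2
v[2] = max(2+2-3, 6+0) = 6
v[3] = max(2+6-3, 6+2-3, 5+0) = 5
v[4] = max(2+5-3, 6+6-3, 5+2-3, 13+0) = 13
v[5] = max(2+13-3, 6+5-3, 5+6-3, 13+2-3, 17+0) = 17
v[6] = max(2+17-3, 6+13-3, 5+5-3, 13+6-3, 17+2-3, 15+0) = 16
v[7] = max(2+16-3, 6+17-3, 5+13-3, …, 15+2-3, 10+0) = 20
v[8] = max(2+20-3, 6+16-3, 5+17-3, …, 10+2-3, 20+0) = 23
v[9] = max(2+23-3, 6+20-3, 5+16-3, …, 20+2-3, 24+0) = 27
One optimal plan: pieces 5 + 4 (1 cut) → $30 − $3 = $27.

27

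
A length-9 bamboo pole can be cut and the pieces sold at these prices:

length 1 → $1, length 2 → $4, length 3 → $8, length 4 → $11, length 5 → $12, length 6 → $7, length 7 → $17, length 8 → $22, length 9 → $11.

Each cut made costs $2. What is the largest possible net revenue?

21

Build net[k] bottom-up: net[k] = max over allowed piece i of (p[i] + net[k−i]) − 2 per cut.
net[1] = 1
net[2] = max(1+1-2, 4+0) = 4
net[3] = max(1+4-2, 4+1-2, 8+0) = 8
net[4] = max(1+8-2, 4+4-2, 8+1-2, 11+0) = 11
net[5] = max(1+11-2, 4+8-2, 8+4-2, 11+1-2, 12+0) = 12
net[6] = max(1+12-2, 4+11-2, 8+8-2, 11+4-2, 12+1-2, 7+0) = 14
net[7] = max(1+14-2, 4+12-2, 8+11-2, …, 7+1-2, 17+0) = 17
net[8] = max(1+17-2, 4+14-2, 8+12-2, …, 17+1-2, 22+0) = 22
net[9] = max(1+22-2, 4+17-2, 8+14-2, …, 22+1-2, 11+0) = 21
One optimal plan: pieces 8 + 1 (1 cut) → $23 − $2 = $21.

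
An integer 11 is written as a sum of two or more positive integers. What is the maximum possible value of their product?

54

Fill f[k] for k=2..11: at each k try every first piece i and multiply by the better of (k−i) uncut or f[k−i].
f[2] = 1·max(1,0) = 1·1 = 1
f[3] = max(1·2, 2·1) = 2
f[4] = max(1·3, 2·2, 3·1) = 4
f[5] = max(1·4, 2·3, 3·2, 4·1) = 6
f[6] = max(1·6, 2·4, 3·3, 4·2, 5·1) = 9
f[7] = max(1·9, 2·6, 3·4, 4·3, 5·2, 6·1) = 12
f[8] = max(1·12, 2·9, 3·6, …, 6·2, 7·1) = 18
f[9] = max(1·18, 2·12, 3·9, …, 7·2, 8·1) = 27
f[10] = max(1·27, 2·18, 3·12, …, 8·2, 9·1) = 36
f[11] = max(1·36, 2·27, 3·18, …, 9·2, 10·1) = 54
One optimal split: 3 + 3 + 3 + 2; product 3·3·3·2 = 54.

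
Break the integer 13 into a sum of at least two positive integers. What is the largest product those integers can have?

108

Fill prod[k] for k=2..13: at each k try every first piece i and multiply by the better of (k−i) uncut or prod[k−i].
prod[2] = 1·max(1,0) = 1·1 = 1
prod[3] = max(1·2, 2·1) = 2
prod[4] = max(1·3, 2·2, 3·1) = 4
prod[5] = max(1·4, 2·3, 3·2, 4·1) = 6
prod[6] = max(1·6, 2·4, 3·3, 4·2, 5·1) = 9
prod[7] = max(1·9, 2·6, 3·4, 4·3, 5·2, 6·1) = 12
prod[8] = max(1·12, 2·9, 3·6, …, 6·2, 7·1) = 18
prod[9] = max(1·18, 2·12, 3·9, …, 7·2, 8·1) = 27
prod[10] = max(1·27, 2·18, 3·12, …, 8·2, 9·1) = 36
prod[11] = max(1·36, 2·27, 3·18, …, 9·2, 10·1) = 54
prod[12] = max(1·54, 2·36, 3·27, …, 10·2, 11·1) = 81
prod[13] = max(1·81, 2·54, 3·36, …, 11·2, 12·1) = 108
One optimal split: 3 + 3 + 3 + 2 + 2; product 3·3·3·2·2 = 108.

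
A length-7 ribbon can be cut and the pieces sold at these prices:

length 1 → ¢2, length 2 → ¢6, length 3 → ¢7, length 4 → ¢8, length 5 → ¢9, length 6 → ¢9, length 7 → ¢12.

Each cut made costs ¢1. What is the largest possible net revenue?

Let v[k] be the best obtainable value from length k. For each k, try every first piece i and keep the best of price[i] + v[k−i] minus the 1 cut fee when i<k.
v[1] = 2
v[2] = max(2+2-1, 6+0) = 6
v[3] = max(2+6-1, 6+2-1, 7+0) = 7
v[4] = max(2+7-1, 6+6-1, 7+2-1, 8+0) = 11
v[5] = max(2+11-1, 6+7-1, 7+6-1, 8+2-1, 9+0) = 12
v[6] = max(2+12-1, 6+11-1, 7+7-1, 8+6-1, 9+2-1, 9+0) = 16
v[7] = max(2+16-1, 6+12-1, 7+11-1, …, 9+2-1, 12+0) = 17
One optimal plan: pieces 2 + 2 + 2 + 1 (3 cuts) → ¢20 − ¢3 = ¢17.

17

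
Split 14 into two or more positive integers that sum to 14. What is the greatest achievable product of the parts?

162

Define f[k] = max over 1≤i<k of i · max(k−i, f[k−i]); the inner max lets the remainder stay uncut if that's better.
f[2] = 1*max(1,0) = 1*1 = 1
f[3] = max(1*2, 2*1) = 2
f[4] = max(1*3, 2*2, 3*1) = 4
f[5] = max(1*4, 2*3, 3*2, 4*1) = 6
f[6] = max(1*6, 2*4, 3*3, 4*2, 5*1) = 9
f[7] = max(1*9, 2*6, 3*4, 4*3, 5*2, 6*1) = 12
f[8] = max(1*12, 2*9, 3*6, …, 6*2, 7*1) = 18
f[9] = max(1*18, 2*12, 3*9, …, 7*2, 8*1) = 27
f[10] = max(1*27, 2*18, 3*12, …, 8*2, 9*1) = 36
f[11] = max(1*36, 2*27, 3*18, …, 9*2, 10*1) = 54
f[12] = max(1*54, 2*36, 3*27, …, 10*2, 11*1) = 81
f[13] = max(1*81, 2*54, 3*36, …, 11*2, 12*1) = 108
f[14] = max(1*108, 2*81, 3*54, …, 12*2, 13*1) = 162
One optimal split: 3 + 3 + 3 + 3 + 2; product 3*3*3*3*2 = 162.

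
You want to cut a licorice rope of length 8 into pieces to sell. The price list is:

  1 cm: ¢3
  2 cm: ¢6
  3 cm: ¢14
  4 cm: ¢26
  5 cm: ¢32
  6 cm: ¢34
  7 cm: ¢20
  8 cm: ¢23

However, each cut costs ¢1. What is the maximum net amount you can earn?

Let v[k] be the best obtainable value from length k. For each k, try every first piece i and keep the best of price[i] + v[k−i] minus the 1 cut fee when i<k.
v[1] = 3
v[2] = max(3+3-1, 6+0) = 6
v[3] = max(3+6-1, 6+3-1, 14+0) = 14
v[4] = max(3+14-1, 6+6-1, 14+3-1, 26+0) = 26
v[5] = max(3+26-1, 6+14-1, 14+6-1, 26+3-1, 32+0) = 32
v[6] = max(3+32-1, 6+26-1, 14+14-1, 26+6-1, 32+3-1, 34+0) = 34
v[7] = max(3+34-1, 6+32-1, 14+26-1, …, 34+3-1, 20+0) = 39
v[8] = max(3+39-1, 6+34-1, 14+32-1, …, 20+3-1, 23+0) = 51
One optimal plan: pieces 4 + 4 (1 cut) → ¢52 − ¢1 = ¢51.

51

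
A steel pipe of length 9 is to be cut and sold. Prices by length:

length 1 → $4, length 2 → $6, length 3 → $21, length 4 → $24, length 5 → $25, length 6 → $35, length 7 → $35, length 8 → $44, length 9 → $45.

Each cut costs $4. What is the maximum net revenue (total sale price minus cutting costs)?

55

Let net[k] be the best obtainable value from length k. For each k, try every first piece i and keep the best of price[i] + net[k−i] minus the 4 cut fee when i<k.
net[1] = 4
net[2] = max(4+4-4, 6+0) = 6
net[3] = max(4+6-4, 6+4-4, 21+0) = 21
net[4] = max(4+21-4, 6+6-4, 21+4-4, 24+0) = 24
net[5] = max(4+24-4, 6+21-4, 21+6-4, 24+4-4, 25+0) = 25
net[6] = max(4+25-4, 6+24-4, 21+21-4, 24+6-4, 25+4-4, 35+0) = 38
net[7] = max(4+38-4, 6+25-4, 21+24-4, …, 35+4-4, 35+0) = 41
net[8] = max(4+41-4, 6+38-4, 21+25-4, …, 35+4-4, 44+0) = 44
net[9] = max(4+44-4, 6+41-4, 21+38-4, …, 44+4-4, 45+0) = 55
One optimal plan: pieces 3 + 3 + 3 (2 cuts) → $63 − $8 = $55.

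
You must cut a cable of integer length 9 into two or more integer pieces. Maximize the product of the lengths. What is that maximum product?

Define P[k] = max over 1≤i<k of i · max(k−i, P[k−i]); the inner max lets the remainder stay uncut if that's better.
P[2] = 1*max(1,0) = 1*1 = 1
P[3] = 1*max(2,1) = 1*2 = 2
P[4] = 2*max(2,1) = 2*2 = 4
P[5] = 2*max(3,2) = 2*3 = 6
P[6] = 3*max(3,2) = 3*3 = 9
P[7] = 2*max(5,6) = 2*6 = 12
P[8] = 2*max(6,9) = 2*9 = 18
P[9] = 3*max(6,9) = 3*9 = 27
One optimal split: 3 + 3 + 3; product 3*3*3 = 27.

27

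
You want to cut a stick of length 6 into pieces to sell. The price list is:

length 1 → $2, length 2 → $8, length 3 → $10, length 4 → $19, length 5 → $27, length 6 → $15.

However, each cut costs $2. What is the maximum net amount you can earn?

27

Build net[k] bottom-up: net[k] = max over allowed piece i of (p[i] + net[k−i]) − 2 per cut.
net[1] = 2
net[2] = 8
net[3] = 10
net[4] = 19
net[5] = 27
net[6] = 27  (first piece 1, then net[5]=27)
One optimal plan: pieces 5 + 1 (1 cut) → $29 − $2 = $27.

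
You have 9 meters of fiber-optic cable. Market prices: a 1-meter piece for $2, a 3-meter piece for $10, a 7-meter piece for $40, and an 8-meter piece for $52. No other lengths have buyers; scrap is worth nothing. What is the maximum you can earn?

Consider every possible first cut. f[k] is the best of p[i]+f[k−i] over all sellable i≤k.
f[1] = 2
f[2] = 4  (first piece 1, then f[1]=2)
f[3] = max(2+4, 10+0) = 10
f[4] = max(2+10, 10+2) = 12
f[5] = max(2+12, 10+4) = 14
f[6] = max(2+14, 10+10) = 20
f[7] = max(2+20, 10+12, 40+0) = 40
f[8] = max(2+40, 10+14, 40+2, 52+0) = 52
f[9] = max(2+52, 10+20, 40+4, 52+2) = 54
One optimal cutting: 8 + 1 → $54.

54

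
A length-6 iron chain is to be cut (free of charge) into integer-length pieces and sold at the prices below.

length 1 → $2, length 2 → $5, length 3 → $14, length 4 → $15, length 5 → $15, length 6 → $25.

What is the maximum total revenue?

28

Let r[k] be the best obtainable value from length k. For each k, try every first piece i and keep the best of price[i] + r[k−i].
r[1] = 2
r[2] = max(2+2, 5+0) = 5
r[3] = max(2+5, 5+2, 14+0) = 14
r[4] = max(2+14, 5+5, 14+2, 15+0) = 16
r[5] = max(2+16, 5+14, 14+5, 15+2, 15+0) = 19
r[6] = max(2+19, 5+16, 14+14, 15+5, 15+2, 25+0) = 28
One optimal cutting: 3 + 3 → $14 + $14 = $28.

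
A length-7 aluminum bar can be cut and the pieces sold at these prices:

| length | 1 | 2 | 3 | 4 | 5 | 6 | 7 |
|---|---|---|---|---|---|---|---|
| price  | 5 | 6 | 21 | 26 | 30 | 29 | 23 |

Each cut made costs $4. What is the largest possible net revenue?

Build net[k] bottom-up: net[k] = max over allowed piece i of (p[i] + net[k−i]) − 4 per cut.
net[1] = 5
net[2] = max(5+5-4, 6+0) = 6
net[3] = max(5+6-4, 6+5-4, 21+0) = 21
net[4] = max(5+21-4, 6+6-4, 21+5-4, 26+0) = 26
net[5] = max(5+26-4, 6+21-4, 21+6-4, 26+5-4, 30+0) = 30
net[6] = max(5+30-4, 6+26-4, 21+21-4, 26+6-4, 30+5-4, 29+0) = 38
net[7] = max(5+38-4, 6+30-4, 21+26-4, …, 29+5-4, 23+0) = 43
One optimal plan: pieces 4 + 3 (1 cut) → $47 − $4 = $43.

43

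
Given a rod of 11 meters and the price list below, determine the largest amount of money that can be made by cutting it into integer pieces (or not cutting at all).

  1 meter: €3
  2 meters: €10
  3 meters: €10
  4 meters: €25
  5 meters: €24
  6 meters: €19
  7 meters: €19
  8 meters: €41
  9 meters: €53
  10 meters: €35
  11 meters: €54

63

Build best[k] bottom-up: best[k] = max over allowed piece i of (p[i] + best[k−i]).
best[1] = 3
best[2] = 10
best[3] = 13  (first piece 1, then best[2]=10)
best[4] = 25
best[5] = 28  (first piece 1, then best[4]=25)
best[6] = 35  (first piece 2, then best[4]=25)
best[7] = 38  (first piece 1, then best[6]=35)
best[8] = 50  (first piece 4, then best[4]=25)
best[9] = 53  (first piece 1, then best[8]=50)
best[10] = 60  (first piece 2, then best[8]=50)
best[11] = 63  (first piece 1, then best[10]=60)
One optimal cutting: 4 + 4 + 2 + 1 → €25 + €25 + €10 + €3 = €63.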